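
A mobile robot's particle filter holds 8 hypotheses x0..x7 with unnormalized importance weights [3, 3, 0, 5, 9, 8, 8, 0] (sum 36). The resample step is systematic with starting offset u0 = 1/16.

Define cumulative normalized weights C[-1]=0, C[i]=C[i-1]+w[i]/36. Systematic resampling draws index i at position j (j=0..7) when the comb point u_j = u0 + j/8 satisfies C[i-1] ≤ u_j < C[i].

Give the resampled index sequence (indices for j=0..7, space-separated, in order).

C = [1/12, 1/6, 1/6, 11/36, 5/9, 7/9, 1, 1]
j=0: u_0=1/16 ∈ [0, 1/12) → index 0
j=1: u_1=3/16 ∈ [1/6, 11/36) → index 3
j=2: u_2=5/16 ∈ [11/36, 5/9) → index 4
j=3: u_3=7/16 ∈ [11/36, 5/9) → index 4
j=4: u_4=9/16 ∈ [5/9, 7/9) → index 5
j=5: u_5=11/16 ∈ [5/9, 7/9) → index 5
j=6: u_6=13/16 ∈ [7/9, 1) → index 6
j=7: u_7=15/16 ∈ [7/9, 1) → index 6

0 3 4 4 5 5 6 6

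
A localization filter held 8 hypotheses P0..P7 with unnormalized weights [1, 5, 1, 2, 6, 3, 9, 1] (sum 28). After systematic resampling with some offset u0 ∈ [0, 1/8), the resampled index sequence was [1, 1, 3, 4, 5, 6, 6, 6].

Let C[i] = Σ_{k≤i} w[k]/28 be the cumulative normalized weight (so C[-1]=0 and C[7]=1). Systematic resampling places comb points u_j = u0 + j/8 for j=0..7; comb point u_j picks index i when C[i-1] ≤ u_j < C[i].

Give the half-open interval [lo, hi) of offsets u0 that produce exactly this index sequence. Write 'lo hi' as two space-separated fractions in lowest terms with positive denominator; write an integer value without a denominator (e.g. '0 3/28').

C = [1/28, 3/14, 1/4, 9/28, 15/28, 9/14, 27/28, 1]
j=0 picked index 1: u0 ∈ [1/28, 3/14)
j=1 picked index 1: u0 ∈ [-5/56, 5/56)
j=2 picked index 3: u0 ∈ [0, 1/14)
j=3 picked index 4: u0 ∈ [-3/56, 9/56)
j=4 picked index 5: u0 ∈ [1/28, 1/7)
j=5 picked index 6: u0 ∈ [1/56, 19/56)
j=6 picked index 6: u0 ∈ [-3/28, 3/14)
j=7 picked index 6: u0 ∈ [-13/56, 5/56)
intersection: [1/28, 1/14)

1/28 1/14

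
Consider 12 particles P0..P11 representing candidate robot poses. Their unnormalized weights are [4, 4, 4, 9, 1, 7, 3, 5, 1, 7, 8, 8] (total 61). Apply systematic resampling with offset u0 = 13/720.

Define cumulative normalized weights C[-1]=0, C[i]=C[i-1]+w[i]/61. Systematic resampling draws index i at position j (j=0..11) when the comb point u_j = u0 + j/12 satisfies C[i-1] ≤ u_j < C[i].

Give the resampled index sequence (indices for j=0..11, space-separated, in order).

C = [4/61, 8/61, 12/61, 21/61, 22/61, 29/61, 32/61, 37/61, 38/61, 45/61, 53/61, 1]
j=0: u_0=13/720 ∈ [0, 4/61) → index 0
j=1: u_1=73/720 ∈ [4/61, 8/61) → index 1
j=2: u_2=133/720 ∈ [8/61, 12/61) → index 2
j=3: u_3=193/720 ∈ [12/61, 21/61) → index 3
j=4: u_4=253/720 ∈ [21/61, 22/61) → index 4
j=5: u_5=313/720 ∈ [22/61, 29/61) → index 5
j=6: u_6=373/720 ∈ [29/61, 32/61) → index 6
j=7: u_7=433/720 ∈ [32/61, 37/61) → index 7
j=8: u_8=493/720 ∈ [38/61, 45/61) → index 9
j=9: u_9=553/720 ∈ [45/61, 53/61) → index 10
j=10: u_10=613/720 ∈ [45/61, 53/61) → index 10
j=11: u_11=673/720 ∈ [53/61, 1) → index 11

0 1 2 3 4 5 6 7 9 10 10 11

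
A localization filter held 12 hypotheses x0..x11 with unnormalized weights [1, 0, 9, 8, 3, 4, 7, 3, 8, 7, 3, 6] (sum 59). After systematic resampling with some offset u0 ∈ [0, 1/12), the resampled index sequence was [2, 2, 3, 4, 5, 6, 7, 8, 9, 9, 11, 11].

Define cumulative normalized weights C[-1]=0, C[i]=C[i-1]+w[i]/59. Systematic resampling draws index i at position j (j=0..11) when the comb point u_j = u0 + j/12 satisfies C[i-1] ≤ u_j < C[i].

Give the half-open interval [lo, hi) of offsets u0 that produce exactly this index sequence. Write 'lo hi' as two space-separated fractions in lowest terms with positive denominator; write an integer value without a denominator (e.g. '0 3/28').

23/354 1/12

C = [1/59, 1/59, 10/59, 18/59, 21/59, 25/59, 32/59, 35/59, 43/59, 50/59, 53/59, 1]
j=0 picked index 2: u0 ∈ [1/59, 10/59)
j=1 picked index 2: u0 ∈ [-47/708, 61/708)
j=2 picked index 3: u0 ∈ [1/354, 49/354)
j=3 picked index 4: u0 ∈ [13/236, 25/236)
j=4 picked index 5: u0 ∈ [4/177, 16/177)
j=5 picked index 6: u0 ∈ [5/708, 89/708)
j=6 picked index 7: u0 ∈ [5/118, 11/118)
j=7 picked index 8: u0 ∈ [7/708, 103/708)
j=8 picked index 9: u0 ∈ [11/177, 32/177)
j=9 picked index 9: u0 ∈ [-5/236, 23/236)
j=10 picked index 11: u0 ∈ [23/354, 1/6)
j=11 picked index 11: u0 ∈ [-13/708, 1/12)
intersection: [23/354, 1/12)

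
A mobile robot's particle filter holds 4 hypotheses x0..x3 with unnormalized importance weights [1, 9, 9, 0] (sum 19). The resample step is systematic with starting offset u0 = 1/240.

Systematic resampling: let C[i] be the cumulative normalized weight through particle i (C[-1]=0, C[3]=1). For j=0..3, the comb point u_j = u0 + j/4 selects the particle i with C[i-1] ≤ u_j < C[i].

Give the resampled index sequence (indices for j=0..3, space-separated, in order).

C = [1/19, 10/19, 1, 1]
j=0: u_0=1/240 ∈ [0, 1/19) → index 0
j=1: u_1=61/240 ∈ [1/19, 10/19) → index 1
j=2: u_2=121/240 ∈ [1/19, 10/19) → index 1
j=3: u_3=181/240 ∈ [10/19, 1) → index 2

0 1 1 2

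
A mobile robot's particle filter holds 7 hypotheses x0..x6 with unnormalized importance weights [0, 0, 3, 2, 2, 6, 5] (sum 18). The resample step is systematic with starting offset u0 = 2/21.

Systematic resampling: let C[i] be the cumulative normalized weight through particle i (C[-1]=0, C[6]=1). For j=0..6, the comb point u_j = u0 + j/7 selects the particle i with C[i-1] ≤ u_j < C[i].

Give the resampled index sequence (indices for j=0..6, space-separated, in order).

2 3 4 5 5 6 6

C = [0, 0, 1/6, 5/18, 7/18, 13/18, 1]
j=0: u_0=2/21 ∈ [0, 1/6) → index 2
j=1: u_1=5/21 ∈ [1/6, 5/18) → index 3
j=2: u_2=8/21 ∈ [5/18, 7/18) → index 4
j=3: u_3=11/21 ∈ [7/18, 13/18) → index 5
j=4: u_4=2/3 ∈ [7/18, 13/18) → index 5
j=5: u_5=17/21 ∈ [13/18, 1) → index 6
j=6: u_6=20/21 ∈ [13/18, 1) → index 6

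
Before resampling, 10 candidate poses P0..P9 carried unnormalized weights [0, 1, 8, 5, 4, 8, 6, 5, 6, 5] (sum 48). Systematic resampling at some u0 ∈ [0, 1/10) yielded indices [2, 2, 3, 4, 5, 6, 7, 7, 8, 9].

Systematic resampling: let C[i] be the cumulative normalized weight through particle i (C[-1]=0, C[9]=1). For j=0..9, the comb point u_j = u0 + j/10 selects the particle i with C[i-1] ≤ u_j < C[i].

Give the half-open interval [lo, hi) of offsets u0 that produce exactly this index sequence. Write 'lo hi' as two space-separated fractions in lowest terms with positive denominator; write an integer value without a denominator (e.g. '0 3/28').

C = [0, 1/48, 3/16, 7/24, 3/8, 13/24, 2/3, 37/48, 43/48, 1]
j=0 picked index 2: u0 ∈ [1/48, 3/16)
j=1 picked index 2: u0 ∈ [-19/240, 7/80)
j=2 picked index 3: u0 ∈ [-1/80, 11/120)
j=3 picked index 4: u0 ∈ [-1/120, 3/40)
j=4 picked index 5: u0 ∈ [-1/40, 17/120)
j=5 picked index 6: u0 ∈ [1/24, 1/6)
j=6 picked index 7: u0 ∈ [1/15, 41/240)
j=7 picked index 7: u0 ∈ [-1/30, 17/240)
j=8 picked index 8: u0 ∈ [-7/240, 23/240)
j=9 picked index 9: u0 ∈ [-1/240, 1/10)
intersection: [1/15, 17/240)

1/15 17/240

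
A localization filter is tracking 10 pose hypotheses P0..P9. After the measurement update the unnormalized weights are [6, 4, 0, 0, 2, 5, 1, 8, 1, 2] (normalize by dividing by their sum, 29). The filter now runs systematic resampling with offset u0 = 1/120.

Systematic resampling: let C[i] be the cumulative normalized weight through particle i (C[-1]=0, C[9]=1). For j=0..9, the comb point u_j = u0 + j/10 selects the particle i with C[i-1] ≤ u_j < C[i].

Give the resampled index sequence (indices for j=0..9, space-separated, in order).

C = [6/29, 10/29, 10/29, 10/29, 12/29, 17/29, 18/29, 26/29, 27/29, 1]
j=0: u_0=1/120 ∈ [0, 6/29) → index 0
j=1: u_1=13/120 ∈ [0, 6/29) → index 0
j=2: u_2=5/24 ∈ [6/29, 10/29) → index 1
j=3: u_3=37/120 ∈ [6/29, 10/29) → index 1
j=4: u_4=49/120 ∈ [10/29, 12/29) → index 4
j=5: u_5=61/120 ∈ [12/29, 17/29) → index 5
j=6: u_6=73/120 ∈ [17/29, 18/29) → index 6
j=7: u_7=17/24 ∈ [18/29, 26/29) → index 7
j=8: u_8=97/120 ∈ [18/29, 26/29) → index 7
j=9: u_9=109/120 ∈ [26/29, 27/29) → index 8

0 0 1 1 4 5 6 7 7 8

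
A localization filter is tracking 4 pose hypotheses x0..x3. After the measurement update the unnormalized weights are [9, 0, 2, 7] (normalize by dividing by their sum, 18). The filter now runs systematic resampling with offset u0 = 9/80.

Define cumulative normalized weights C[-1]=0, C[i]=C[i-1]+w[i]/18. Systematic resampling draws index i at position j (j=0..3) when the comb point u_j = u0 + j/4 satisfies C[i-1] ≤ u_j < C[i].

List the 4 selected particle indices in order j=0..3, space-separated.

0 0 3 3

C = [1/2, 1/2, 11/18, 1]
j=0: u_0=9/80 ∈ [0, 1/2) → index 0
j=1: u_1=29/80 ∈ [0, 1/2) → index 0
j=2: u_2=49/80 ∈ [11/18, 1) → index 3
j=3: u_3=69/80 ∈ [11/18, 1) → index 3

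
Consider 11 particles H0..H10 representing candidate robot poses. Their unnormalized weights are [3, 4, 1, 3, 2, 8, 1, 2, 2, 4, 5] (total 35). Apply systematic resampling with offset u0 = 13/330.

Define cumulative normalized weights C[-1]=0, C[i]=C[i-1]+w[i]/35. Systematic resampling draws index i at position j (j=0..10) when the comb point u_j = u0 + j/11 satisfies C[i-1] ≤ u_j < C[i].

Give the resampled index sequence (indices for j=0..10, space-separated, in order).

C = [3/35, 1/5, 8/35, 11/35, 13/35, 3/5, 22/35, 24/35, 26/35, 6/7, 1]
j=0: u_0=13/330 ∈ [0, 3/35) → index 0
j=1: u_1=43/330 ∈ [3/35, 1/5) → index 1
j=2: u_2=73/330 ∈ [1/5, 8/35) → index 2
j=3: u_3=103/330 ∈ [8/35, 11/35) → index 3
j=4: u_4=133/330 ∈ [13/35, 3/5) → index 5
j=5: u_5=163/330 ∈ [13/35, 3/5) → index 5
j=6: u_6=193/330 ∈ [13/35, 3/5) → index 5
j=7: u_7=223/330 ∈ [22/35, 24/35) → index 7
j=8: u_8=23/30 ∈ [26/35, 6/7) → index 9
j=9: u_9=283/330 ∈ [6/7, 1) → index 10
j=10: u_10=313/330 ∈ [6/7, 1) → index 10

0 1 2 3 5 5 5 7 9 10 10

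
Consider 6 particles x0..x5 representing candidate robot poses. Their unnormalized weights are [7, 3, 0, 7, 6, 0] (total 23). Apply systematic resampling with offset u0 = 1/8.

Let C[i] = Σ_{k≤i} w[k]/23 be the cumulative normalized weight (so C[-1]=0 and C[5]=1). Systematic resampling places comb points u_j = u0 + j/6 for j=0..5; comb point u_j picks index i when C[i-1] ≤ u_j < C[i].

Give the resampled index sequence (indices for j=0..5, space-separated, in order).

C = [7/23, 10/23, 10/23, 17/23, 1, 1]
j=0: u_0=1/8 ∈ [0, 7/23) → index 0
j=1: u_1=7/24 ∈ [0, 7/23) → index 0
j=2: u_2=11/24 ∈ [10/23, 17/23) → index 3
j=3: u_3=5/8 ∈ [10/23, 17/23) → index 3
j=4: u_4=19/24 ∈ [17/23, 1) → index 4
j=5: u_5=23/24 ∈ [17/23, 1) → index 4

0 0 3 3 4 4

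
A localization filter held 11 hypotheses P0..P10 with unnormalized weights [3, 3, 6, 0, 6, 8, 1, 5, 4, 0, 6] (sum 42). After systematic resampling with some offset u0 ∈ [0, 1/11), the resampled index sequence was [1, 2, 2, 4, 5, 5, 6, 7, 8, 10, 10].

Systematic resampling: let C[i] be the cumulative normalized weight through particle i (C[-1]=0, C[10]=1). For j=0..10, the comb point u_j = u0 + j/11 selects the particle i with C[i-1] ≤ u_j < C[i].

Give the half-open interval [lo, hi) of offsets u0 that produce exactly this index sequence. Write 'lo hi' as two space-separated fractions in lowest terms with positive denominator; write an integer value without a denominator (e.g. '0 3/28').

17/231 1/11

C = [1/14, 1/7, 2/7, 2/7, 3/7, 13/21, 9/14, 16/21, 6/7, 6/7, 1]
j=0 picked index 1: u0 ∈ [1/14, 1/7)
j=1 picked index 2: u0 ∈ [4/77, 15/77)
j=2 picked index 2: u0 ∈ [-3/77, 8/77)
j=3 picked index 4: u0 ∈ [1/77, 12/77)
j=4 picked index 5: u0 ∈ [5/77, 59/231)
j=5 picked index 5: u0 ∈ [-2/77, 38/231)
j=6 picked index 6: u0 ∈ [17/231, 15/154)
j=7 picked index 7: u0 ∈ [1/154, 29/231)
j=8 picked index 8: u0 ∈ [8/231, 10/77)
j=9 picked index 10: u0 ∈ [3/77, 2/11)
j=10 picked index 10: u0 ∈ [-4/77, 1/11)
intersection: [17/231, 1/11)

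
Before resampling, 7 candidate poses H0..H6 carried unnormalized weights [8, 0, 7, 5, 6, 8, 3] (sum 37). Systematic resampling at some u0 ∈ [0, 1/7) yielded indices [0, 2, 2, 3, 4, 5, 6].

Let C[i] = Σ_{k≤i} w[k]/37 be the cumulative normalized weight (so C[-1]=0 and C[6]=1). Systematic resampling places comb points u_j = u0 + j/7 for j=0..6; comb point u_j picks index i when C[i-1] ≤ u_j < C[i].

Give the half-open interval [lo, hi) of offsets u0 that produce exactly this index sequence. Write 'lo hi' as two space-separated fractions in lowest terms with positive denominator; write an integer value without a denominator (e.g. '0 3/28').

C = [8/37, 8/37, 15/37, 20/37, 26/37, 34/37, 1]
j=0 picked index 0: u0 ∈ [0, 8/37)
j=1 picked index 2: u0 ∈ [19/259, 68/259)
j=2 picked index 2: u0 ∈ [-18/259, 31/259)
j=3 picked index 3: u0 ∈ [-6/259, 29/259)
j=4 picked index 4: u0 ∈ [-8/259, 34/259)
j=5 picked index 5: u0 ∈ [-3/259, 53/259)
j=6 picked index 6: u0 ∈ [16/259, 1/7)
intersection: [19/259, 29/259)

19/259 29/259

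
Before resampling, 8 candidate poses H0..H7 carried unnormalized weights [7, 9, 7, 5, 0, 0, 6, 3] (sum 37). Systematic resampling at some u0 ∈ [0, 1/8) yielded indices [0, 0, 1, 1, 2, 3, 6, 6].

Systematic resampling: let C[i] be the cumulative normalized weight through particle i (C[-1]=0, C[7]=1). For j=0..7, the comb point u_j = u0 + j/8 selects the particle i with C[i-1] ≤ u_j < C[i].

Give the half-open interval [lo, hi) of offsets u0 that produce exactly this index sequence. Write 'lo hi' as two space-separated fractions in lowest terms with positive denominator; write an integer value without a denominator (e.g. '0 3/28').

C = [7/37, 16/37, 23/37, 28/37, 28/37, 28/37, 34/37, 1]
j=0 picked index 0: u0 ∈ [0, 7/37)
j=1 picked index 0: u0 ∈ [-1/8, 19/296)
j=2 picked index 1: u0 ∈ [-9/148, 27/148)
j=3 picked index 1: u0 ∈ [-55/296, 17/296)
j=4 picked index 2: u0 ∈ [-5/74, 9/74)
j=5 picked index 3: u0 ∈ [-1/296, 39/296)
j=6 picked index 6: u0 ∈ [1/148, 25/148)
j=7 picked index 6: u0 ∈ [-35/296, 13/296)
intersection: [1/148, 13/296)

1/148 13/296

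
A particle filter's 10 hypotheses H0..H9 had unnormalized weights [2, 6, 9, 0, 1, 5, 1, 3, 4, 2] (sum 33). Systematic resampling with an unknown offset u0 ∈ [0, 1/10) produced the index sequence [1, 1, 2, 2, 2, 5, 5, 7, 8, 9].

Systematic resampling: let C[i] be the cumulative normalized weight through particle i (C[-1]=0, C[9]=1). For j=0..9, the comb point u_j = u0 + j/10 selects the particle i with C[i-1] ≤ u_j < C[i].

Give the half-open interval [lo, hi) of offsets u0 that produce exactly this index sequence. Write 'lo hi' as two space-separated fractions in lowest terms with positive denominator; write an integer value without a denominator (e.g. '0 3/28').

C = [2/33, 8/33, 17/33, 17/33, 6/11, 23/33, 8/11, 9/11, 31/33, 1]
j=0 picked index 1: u0 ∈ [2/33, 8/33)
j=1 picked index 1: u0 ∈ [-13/330, 47/330)
j=2 picked index 2: u0 ∈ [7/165, 52/165)
j=3 picked index 2: u0 ∈ [-19/330, 71/330)
j=4 picked index 2: u0 ∈ [-26/165, 19/165)
j=5 picked index 5: u0 ∈ [1/22, 13/66)
j=6 picked index 5: u0 ∈ [-3/55, 16/165)
j=7 picked index 7: u0 ∈ [3/110, 13/110)
j=8 picked index 8: u0 ∈ [1/55, 23/165)
j=9 picked index 9: u0 ∈ [13/330, 1/10)
intersection: [2/33, 16/165)

2/33 16/165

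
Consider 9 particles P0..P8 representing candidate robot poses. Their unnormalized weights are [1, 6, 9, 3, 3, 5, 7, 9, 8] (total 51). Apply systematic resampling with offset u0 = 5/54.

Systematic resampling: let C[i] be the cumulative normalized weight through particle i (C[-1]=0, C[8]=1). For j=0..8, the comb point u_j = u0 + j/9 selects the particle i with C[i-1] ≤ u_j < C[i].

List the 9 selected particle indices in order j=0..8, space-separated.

C = [1/51, 7/51, 16/51, 19/51, 22/51, 9/17, 2/3, 43/51, 1]
j=0: u_0=5/54 ∈ [1/51, 7/51) → index 1
j=1: u_1=11/54 ∈ [7/51, 16/51) → index 2
j=2: u_2=17/54 ∈ [16/51, 19/51) → index 3
j=3: u_3=23/54 ∈ [19/51, 22/51) → index 4
j=4: u_4=29/54 ∈ [9/17, 2/3) → index 6
j=5: u_5=35/54 ∈ [9/17, 2/3) → index 6
j=6: u_6=41/54 ∈ [2/3, 43/51) → index 7
j=7: u_7=47/54 ∈ [43/51, 1) → index 8
j=8: u_8=53/54 ∈ [43/51, 1) → index 8

1 2 3 4 6 6 7 8 8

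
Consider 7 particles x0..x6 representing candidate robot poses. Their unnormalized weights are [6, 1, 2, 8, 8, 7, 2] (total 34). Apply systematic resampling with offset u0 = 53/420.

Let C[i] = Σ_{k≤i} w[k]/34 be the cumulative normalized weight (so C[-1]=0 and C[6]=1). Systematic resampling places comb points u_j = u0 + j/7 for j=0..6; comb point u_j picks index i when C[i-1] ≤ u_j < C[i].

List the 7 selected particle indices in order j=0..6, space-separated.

C = [3/17, 7/34, 9/34, 1/2, 25/34, 16/17, 1]
j=0: u_0=53/420 ∈ [0, 3/17) → index 0
j=1: u_1=113/420 ∈ [9/34, 1/2) → index 3
j=2: u_2=173/420 ∈ [9/34, 1/2) → index 3
j=3: u_3=233/420 ∈ [1/2, 25/34) → index 4
j=4: u_4=293/420 ∈ [1/2, 25/34) → index 4
j=5: u_5=353/420 ∈ [25/34, 16/17) → index 5
j=6: u_6=59/60 ∈ [16/17, 1) → index 6

0 3 3 4 4 5 6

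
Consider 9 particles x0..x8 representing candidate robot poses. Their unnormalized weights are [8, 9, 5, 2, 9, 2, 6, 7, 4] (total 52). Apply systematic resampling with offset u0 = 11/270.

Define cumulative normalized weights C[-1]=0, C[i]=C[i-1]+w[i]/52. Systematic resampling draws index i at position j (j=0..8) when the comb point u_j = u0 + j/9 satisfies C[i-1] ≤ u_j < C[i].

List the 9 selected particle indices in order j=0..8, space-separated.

0 0 1 2 4 4 6 7 8

C = [2/13, 17/52, 11/26, 6/13, 33/52, 35/52, 41/52, 12/13, 1]
j=0: u_0=11/270 ∈ [0, 2/13) → index 0
j=1: u_1=41/270 ∈ [0, 2/13) → index 0
j=2: u_2=71/270 ∈ [2/13, 17/52) → index 1
j=3: u_3=101/270 ∈ [17/52, 11/26) → index 2
j=4: u_4=131/270 ∈ [6/13, 33/52) → index 4
j=5: u_5=161/270 ∈ [6/13, 33/52) → index 4
j=6: u_6=191/270 ∈ [35/52, 41/52) → index 6
j=7: u_7=221/270 ∈ [41/52, 12/13) → index 7
j=8: u_8=251/270 ∈ [12/13, 1) → index 8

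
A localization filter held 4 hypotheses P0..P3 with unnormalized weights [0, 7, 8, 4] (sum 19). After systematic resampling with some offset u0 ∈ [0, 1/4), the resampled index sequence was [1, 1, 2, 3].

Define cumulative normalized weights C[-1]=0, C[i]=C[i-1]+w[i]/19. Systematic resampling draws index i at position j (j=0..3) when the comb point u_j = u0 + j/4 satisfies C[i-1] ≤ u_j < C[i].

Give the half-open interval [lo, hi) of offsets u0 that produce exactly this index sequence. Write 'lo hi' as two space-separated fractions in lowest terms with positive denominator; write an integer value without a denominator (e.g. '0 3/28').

3/76 9/76

C = [0, 7/19, 15/19, 1]
j=0 picked index 1: u0 ∈ [0, 7/19)
j=1 picked index 1: u0 ∈ [-1/4, 9/76)
j=2 picked index 2: u0 ∈ [-5/38, 11/38)
j=3 picked index 3: u0 ∈ [3/76, 1/4)
intersection: [3/76, 9/76)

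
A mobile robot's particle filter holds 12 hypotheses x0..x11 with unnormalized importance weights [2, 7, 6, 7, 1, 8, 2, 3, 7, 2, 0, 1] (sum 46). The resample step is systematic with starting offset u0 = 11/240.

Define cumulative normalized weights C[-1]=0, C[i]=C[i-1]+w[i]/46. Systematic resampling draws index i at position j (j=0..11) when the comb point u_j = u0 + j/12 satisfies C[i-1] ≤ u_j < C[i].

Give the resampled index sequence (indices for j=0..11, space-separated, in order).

C = [1/23, 9/46, 15/46, 11/23, 1/2, 31/46, 33/46, 18/23, 43/46, 45/46, 45/46, 1]
j=0: u_0=11/240 ∈ [1/23, 9/46) → index 1
j=1: u_1=31/240 ∈ [1/23, 9/46) → index 1
j=2: u_2=17/80 ∈ [9/46, 15/46) → index 2
j=3: u_3=71/240 ∈ [9/46, 15/46) → index 2
j=4: u_4=91/240 ∈ [15/46, 11/23) → index 3
j=5: u_5=37/80 ∈ [15/46, 11/23) → index 3
j=6: u_6=131/240 ∈ [1/2, 31/46) → index 5
j=7: u_7=151/240 ∈ [1/2, 31/46) → index 5
j=8: u_8=57/80 ∈ [31/46, 33/46) → index 6
j=9: u_9=191/240 ∈ [18/23, 43/46) → index 8
j=10: u_10=211/240 ∈ [18/23, 43/46) → index 8
j=11: u_11=77/80 ∈ [43/46, 45/46) → index 9

1 1 2 2 3 3 5 5 6 8 8 9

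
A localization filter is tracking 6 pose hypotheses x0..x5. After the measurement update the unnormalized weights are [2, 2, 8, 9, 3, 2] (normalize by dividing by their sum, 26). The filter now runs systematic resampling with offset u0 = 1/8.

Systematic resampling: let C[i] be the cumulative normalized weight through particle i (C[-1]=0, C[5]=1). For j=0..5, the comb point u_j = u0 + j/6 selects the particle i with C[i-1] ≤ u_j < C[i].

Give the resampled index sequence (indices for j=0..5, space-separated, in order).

1 2 2 3 3 5

C = [1/13, 2/13, 6/13, 21/26, 12/13, 1]
j=0: u_0=1/8 ∈ [1/13, 2/13) → index 1
j=1: u_1=7/24 ∈ [2/13, 6/13) → index 2
j=2: u_2=11/24 ∈ [2/13, 6/13) → index 2
j=3: u_3=5/8 ∈ [6/13, 21/26) → index 3
j=4: u_4=19/24 ∈ [6/13, 21/26) → index 3
j=5: u_5=23/24 ∈ [12/13, 1) → index 5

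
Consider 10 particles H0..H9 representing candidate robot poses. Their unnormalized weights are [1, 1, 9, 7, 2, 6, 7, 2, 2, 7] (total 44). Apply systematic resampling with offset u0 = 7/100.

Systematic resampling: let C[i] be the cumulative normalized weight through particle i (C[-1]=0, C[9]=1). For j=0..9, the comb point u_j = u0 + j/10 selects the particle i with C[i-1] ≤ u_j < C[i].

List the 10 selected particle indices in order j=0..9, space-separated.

C = [1/44, 1/22, 1/4, 9/22, 5/11, 13/22, 3/4, 35/44, 37/44, 1]
j=0: u_0=7/100 ∈ [1/22, 1/4) → index 2
j=1: u_1=17/100 ∈ [1/22, 1/4) → index 2
j=2: u_2=27/100 ∈ [1/4, 9/22) → index 3
j=3: u_3=37/100 ∈ [1/4, 9/22) → index 3
j=4: u_4=47/100 ∈ [5/11, 13/22) → index 5
j=5: u_5=57/100 ∈ [5/11, 13/22) → index 5
j=6: u_6=67/100 ∈ [13/22, 3/4) → index 6
j=7: u_7=77/100 ∈ [3/4, 35/44) → index 7
j=8: u_8=87/100 ∈ [37/44, 1) → index 9
j=9: u_9=97/100 ∈ [37/44, 1) → index 9

2 2 3 3 5 5 6 7 9 9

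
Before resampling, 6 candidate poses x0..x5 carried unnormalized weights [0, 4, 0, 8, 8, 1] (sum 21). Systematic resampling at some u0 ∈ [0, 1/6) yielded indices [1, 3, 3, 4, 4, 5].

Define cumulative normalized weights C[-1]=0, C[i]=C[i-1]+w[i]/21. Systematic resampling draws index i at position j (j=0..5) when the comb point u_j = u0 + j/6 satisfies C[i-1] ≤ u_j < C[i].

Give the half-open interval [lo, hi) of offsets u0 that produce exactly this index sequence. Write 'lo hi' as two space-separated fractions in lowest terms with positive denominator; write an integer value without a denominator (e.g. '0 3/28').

C = [0, 4/21, 4/21, 4/7, 20/21, 1]
j=0 picked index 1: u0 ∈ [0, 4/21)
j=1 picked index 3: u0 ∈ [1/42, 17/42)
j=2 picked index 3: u0 ∈ [-1/7, 5/21)
j=3 picked index 4: u0 ∈ [1/14, 19/42)
j=4 picked index 4: u0 ∈ [-2/21, 2/7)
j=5 picked index 5: u0 ∈ [5/42, 1/6)
intersection: [5/42, 1/6)

5/42 1/6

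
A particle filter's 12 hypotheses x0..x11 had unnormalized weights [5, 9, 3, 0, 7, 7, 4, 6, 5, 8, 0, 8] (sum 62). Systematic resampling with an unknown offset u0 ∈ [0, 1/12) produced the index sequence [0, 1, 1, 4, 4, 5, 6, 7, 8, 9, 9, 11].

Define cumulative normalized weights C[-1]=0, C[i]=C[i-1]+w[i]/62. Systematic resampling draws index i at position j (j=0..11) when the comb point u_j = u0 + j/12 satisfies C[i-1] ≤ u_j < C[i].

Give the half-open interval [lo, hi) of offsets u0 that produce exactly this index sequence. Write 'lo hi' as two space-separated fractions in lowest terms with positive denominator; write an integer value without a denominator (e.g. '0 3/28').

C = [5/62, 7/31, 17/62, 17/62, 12/31, 1/2, 35/62, 41/62, 23/31, 27/31, 27/31, 1]
j=0 picked index 0: u0 ∈ [0, 5/62)
j=1 picked index 1: u0 ∈ [-1/372, 53/372)
j=2 picked index 1: u0 ∈ [-8/93, 11/186)
j=3 picked index 4: u0 ∈ [3/124, 17/124)
j=4 picked index 4: u0 ∈ [-11/186, 5/93)
j=5 picked index 5: u0 ∈ [-11/372, 1/12)
j=6 picked index 6: u0 ∈ [0, 2/31)
j=7 picked index 7: u0 ∈ [-7/372, 29/372)
j=8 picked index 8: u0 ∈ [-1/186, 7/93)
j=9 picked index 9: u0 ∈ [-1/124, 15/124)
j=10 picked index 9: u0 ∈ [-17/186, 7/186)
j=11 picked index 11: u0 ∈ [-17/372, 1/12)
intersection: [3/124, 7/186)

3/124 7/186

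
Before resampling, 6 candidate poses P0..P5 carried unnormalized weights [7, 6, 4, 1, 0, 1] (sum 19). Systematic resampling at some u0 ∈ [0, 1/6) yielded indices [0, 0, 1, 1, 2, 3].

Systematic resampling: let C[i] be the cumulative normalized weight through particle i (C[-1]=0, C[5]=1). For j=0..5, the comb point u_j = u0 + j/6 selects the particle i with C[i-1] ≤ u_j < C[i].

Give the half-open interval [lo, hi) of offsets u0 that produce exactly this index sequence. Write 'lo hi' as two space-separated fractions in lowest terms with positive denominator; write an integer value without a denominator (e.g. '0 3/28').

C = [7/19, 13/19, 17/19, 18/19, 18/19, 1]
j=0 picked index 0: u0 ∈ [0, 7/19)
j=1 picked index 0: u0 ∈ [-1/6, 23/114)
j=2 picked index 1: u0 ∈ [2/57, 20/57)
j=3 picked index 1: u0 ∈ [-5/38, 7/38)
j=4 picked index 2: u0 ∈ [1/57, 13/57)
j=5 picked index 3: u0 ∈ [7/114, 13/114)
intersection: [7/114, 13/114)

7/114 13/114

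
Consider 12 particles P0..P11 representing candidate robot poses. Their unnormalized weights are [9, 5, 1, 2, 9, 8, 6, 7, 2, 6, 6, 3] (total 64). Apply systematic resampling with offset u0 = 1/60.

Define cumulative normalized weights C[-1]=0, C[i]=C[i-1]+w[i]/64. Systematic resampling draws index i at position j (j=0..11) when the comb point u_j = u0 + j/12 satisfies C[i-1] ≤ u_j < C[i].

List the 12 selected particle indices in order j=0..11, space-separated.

0 0 1 4 4 5 5 6 7 9 9 10

C = [9/64, 7/32, 15/64, 17/64, 13/32, 17/32, 5/8, 47/64, 49/64, 55/64, 61/64, 1]
j=0: u_0=1/60 ∈ [0, 9/64) → index 0
j=1: u_1=1/10 ∈ [0, 9/64) → index 0
j=2: u_2=11/60 ∈ [9/64, 7/32) → index 1
j=3: u_3=4/15 ∈ [17/64, 13/32) → index 4
j=4: u_4=7/20 ∈ [17/64, 13/32) → index 4
j=5: u_5=13/30 ∈ [13/32, 17/32) → index 5
j=6: u_6=31/60 ∈ [13/32, 17/32) → index 5
j=7: u_7=3/5 ∈ [17/32, 5/8) → index 6
j=8: u_8=41/60 ∈ [5/8, 47/64) → index 7
j=9: u_9=23/30 ∈ [49/64, 55/64) → index 9
j=10: u_10=17/20 ∈ [49/64, 55/64) → index 9
j=11: u_11=14/15 ∈ [55/64, 61/64) → index 10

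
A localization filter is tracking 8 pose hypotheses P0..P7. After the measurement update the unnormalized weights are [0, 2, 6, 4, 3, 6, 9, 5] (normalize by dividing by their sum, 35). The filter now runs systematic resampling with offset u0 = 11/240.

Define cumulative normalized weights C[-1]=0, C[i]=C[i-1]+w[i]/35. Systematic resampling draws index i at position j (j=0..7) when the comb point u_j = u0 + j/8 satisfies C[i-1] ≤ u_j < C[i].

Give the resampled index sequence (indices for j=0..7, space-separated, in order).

1 2 3 4 5 6 6 7

C = [0, 2/35, 8/35, 12/35, 3/7, 3/5, 6/7, 1]
j=0: u_0=11/240 ∈ [0, 2/35) → index 1
j=1: u_1=41/240 ∈ [2/35, 8/35) → index 2
j=2: u_2=71/240 ∈ [8/35, 12/35) → index 3
j=3: u_3=101/240 ∈ [12/35, 3/7) → index 4
j=4: u_4=131/240 ∈ [3/7, 3/5) → index 5
j=5: u_5=161/240 ∈ [3/5, 6/7) → index 6
j=6: u_6=191/240 ∈ [3/5, 6/7) → index 6
j=7: u_7=221/240 ∈ [6/7, 1) → index 7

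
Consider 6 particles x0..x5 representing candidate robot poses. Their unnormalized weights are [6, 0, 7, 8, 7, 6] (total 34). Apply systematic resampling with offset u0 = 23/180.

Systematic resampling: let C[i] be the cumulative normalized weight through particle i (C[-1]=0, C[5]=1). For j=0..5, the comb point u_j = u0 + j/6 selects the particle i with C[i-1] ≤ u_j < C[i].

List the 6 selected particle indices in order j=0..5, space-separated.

0 2 3 4 4 5

C = [3/17, 3/17, 13/34, 21/34, 14/17, 1]
j=0: u_0=23/180 ∈ [0, 3/17) → index 0
j=1: u_1=53/180 ∈ [3/17, 13/34) → index 2
j=2: u_2=83/180 ∈ [13/34, 21/34) → index 3
j=3: u_3=113/180 ∈ [21/34, 14/17) → index 4
j=4: u_4=143/180 ∈ [21/34, 14/17) → index 4
j=5: u_5=173/180 ∈ [14/17, 1) → index 5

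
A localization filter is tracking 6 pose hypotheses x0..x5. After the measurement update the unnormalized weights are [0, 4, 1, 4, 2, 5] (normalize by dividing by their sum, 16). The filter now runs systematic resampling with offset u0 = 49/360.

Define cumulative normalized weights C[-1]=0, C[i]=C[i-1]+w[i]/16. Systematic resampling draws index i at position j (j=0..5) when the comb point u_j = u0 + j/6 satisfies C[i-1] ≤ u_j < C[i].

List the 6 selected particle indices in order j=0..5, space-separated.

C = [0, 1/4, 5/16, 9/16, 11/16, 1]
j=0: u_0=49/360 ∈ [0, 1/4) → index 1
j=1: u_1=109/360 ∈ [1/4, 5/16) → index 2
j=2: u_2=169/360 ∈ [5/16, 9/16) → index 3
j=3: u_3=229/360 ∈ [9/16, 11/16) → index 4
j=4: u_4=289/360 ∈ [11/16, 1) → index 5
j=5: u_5=349/360 ∈ [11/16, 1) → index 5

1 2 3 4 5 5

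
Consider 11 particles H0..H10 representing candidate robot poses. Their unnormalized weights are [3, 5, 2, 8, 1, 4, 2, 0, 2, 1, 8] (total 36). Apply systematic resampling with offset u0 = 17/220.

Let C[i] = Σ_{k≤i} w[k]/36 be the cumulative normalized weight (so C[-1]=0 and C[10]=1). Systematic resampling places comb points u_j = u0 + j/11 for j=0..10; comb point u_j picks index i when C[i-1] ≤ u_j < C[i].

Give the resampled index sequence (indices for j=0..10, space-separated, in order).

0 1 2 3 3 5 5 8 10 10 10

C = [1/12, 2/9, 5/18, 1/2, 19/36, 23/36, 25/36, 25/36, 3/4, 7/9, 1]
j=0: u_0=17/220 ∈ [0, 1/12) → index 0
j=1: u_1=37/220 ∈ [1/12, 2/9) → index 1
j=2: u_2=57/220 ∈ [2/9, 5/18) → index 2
j=3: u_3=7/20 ∈ [5/18, 1/2) → index 3
j=4: u_4=97/220 ∈ [5/18, 1/2) → index 3
j=5: u_5=117/220 ∈ [19/36, 23/36) → index 5
j=6: u_6=137/220 ∈ [19/36, 23/36) → index 5
j=7: u_7=157/220 ∈ [25/36, 3/4) → index 8
j=8: u_8=177/220 ∈ [7/9, 1) → index 10
j=9: u_9=197/220 ∈ [7/9, 1) → index 10
j=10: u_10=217/220 ∈ [7/9, 1) → index 10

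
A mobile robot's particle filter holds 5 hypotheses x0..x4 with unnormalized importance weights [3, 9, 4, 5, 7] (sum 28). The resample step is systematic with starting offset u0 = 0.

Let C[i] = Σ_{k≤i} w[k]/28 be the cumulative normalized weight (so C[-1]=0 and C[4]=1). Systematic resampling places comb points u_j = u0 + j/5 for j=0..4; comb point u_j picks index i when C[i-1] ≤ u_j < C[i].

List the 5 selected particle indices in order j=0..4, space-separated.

0 1 1 3 4

C = [3/28, 3/7, 4/7, 3/4, 1]
j=0: u_0=0 ∈ [0, 3/28) → index 0
j=1: u_1=1/5 ∈ [3/28, 3/7) → index 1
j=2: u_2=2/5 ∈ [3/28, 3/7) → index 1
j=3: u_3=3/5 ∈ [4/7, 3/4) → index 3
j=4: u_4=4/5 ∈ [3/4, 1) → index 4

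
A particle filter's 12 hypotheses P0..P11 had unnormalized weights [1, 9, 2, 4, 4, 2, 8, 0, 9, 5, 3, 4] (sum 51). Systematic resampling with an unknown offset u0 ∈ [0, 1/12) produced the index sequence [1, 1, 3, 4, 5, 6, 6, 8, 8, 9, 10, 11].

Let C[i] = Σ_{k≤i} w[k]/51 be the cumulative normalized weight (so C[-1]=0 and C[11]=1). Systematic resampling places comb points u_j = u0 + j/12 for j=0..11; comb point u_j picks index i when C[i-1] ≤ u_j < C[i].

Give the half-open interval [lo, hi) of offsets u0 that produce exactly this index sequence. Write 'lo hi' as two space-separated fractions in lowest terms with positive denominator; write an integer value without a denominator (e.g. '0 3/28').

7/102 1/12

C = [1/51, 10/51, 4/17, 16/51, 20/51, 22/51, 10/17, 10/17, 13/17, 44/51, 47/51, 1]
j=0 picked index 1: u0 ∈ [1/51, 10/51)
j=1 picked index 1: u0 ∈ [-13/204, 23/204)
j=2 picked index 3: u0 ∈ [7/102, 5/34)
j=3 picked index 4: u0 ∈ [13/204, 29/204)
j=4 picked index 5: u0 ∈ [1/17, 5/51)
j=5 picked index 6: u0 ∈ [1/68, 35/204)
j=6 picked index 6: u0 ∈ [-7/102, 3/34)
j=7 picked index 8: u0 ∈ [1/204, 37/204)
j=8 picked index 8: u0 ∈ [-4/51, 5/51)
j=9 picked index 9: u0 ∈ [1/68, 23/204)
j=10 picked index 10: u0 ∈ [1/34, 3/34)
j=11 picked index 11: u0 ∈ [1/204, 1/12)
intersection: [7/102, 1/12)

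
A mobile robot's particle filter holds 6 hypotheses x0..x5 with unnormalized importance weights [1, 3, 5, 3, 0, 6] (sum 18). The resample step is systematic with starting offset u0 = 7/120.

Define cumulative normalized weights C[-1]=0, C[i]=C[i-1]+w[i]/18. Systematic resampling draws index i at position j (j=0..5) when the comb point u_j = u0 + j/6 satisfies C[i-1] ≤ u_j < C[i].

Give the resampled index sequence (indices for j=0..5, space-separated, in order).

C = [1/18, 2/9, 1/2, 2/3, 2/3, 1]
j=0: u_0=7/120 ∈ [1/18, 2/9) → index 1
j=1: u_1=9/40 ∈ [2/9, 1/2) → index 2
j=2: u_2=47/120 ∈ [2/9, 1/2) → index 2
j=3: u_3=67/120 ∈ [1/2, 2/3) → index 3
j=4: u_4=29/40 ∈ [2/3, 1) → index 5
j=5: u_5=107/120 ∈ [2/3, 1) → index 5

1 2 2 3 5 5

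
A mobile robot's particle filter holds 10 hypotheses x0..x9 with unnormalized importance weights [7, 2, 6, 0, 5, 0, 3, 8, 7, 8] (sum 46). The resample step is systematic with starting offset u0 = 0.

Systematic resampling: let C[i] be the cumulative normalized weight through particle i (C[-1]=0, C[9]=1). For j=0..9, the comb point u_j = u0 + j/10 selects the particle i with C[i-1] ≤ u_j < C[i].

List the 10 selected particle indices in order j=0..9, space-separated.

C = [7/46, 9/46, 15/46, 15/46, 10/23, 10/23, 1/2, 31/46, 19/23, 1]
j=0: u_0=0 ∈ [0, 7/46) → index 0
j=1: u_1=1/10 ∈ [0, 7/46) → index 0
j=2: u_2=1/5 ∈ [9/46, 15/46) → index 2
j=3: u_3=3/10 ∈ [9/46, 15/46) → index 2
j=4: u_4=2/5 ∈ [15/46, 10/23) → index 4
j=5: u_5=1/2 ∈ [1/2, 31/46) → index 7
j=6: u_6=3/5 ∈ [1/2, 31/46) → index 7
j=7: u_7=7/10 ∈ [31/46, 19/23) → index 8
j=8: u_8=4/5 ∈ [31/46, 19/23) → index 8
j=9: u_9=9/10 ∈ [19/23, 1) → index 9

0 0 2 2 4 7 7 8 8 9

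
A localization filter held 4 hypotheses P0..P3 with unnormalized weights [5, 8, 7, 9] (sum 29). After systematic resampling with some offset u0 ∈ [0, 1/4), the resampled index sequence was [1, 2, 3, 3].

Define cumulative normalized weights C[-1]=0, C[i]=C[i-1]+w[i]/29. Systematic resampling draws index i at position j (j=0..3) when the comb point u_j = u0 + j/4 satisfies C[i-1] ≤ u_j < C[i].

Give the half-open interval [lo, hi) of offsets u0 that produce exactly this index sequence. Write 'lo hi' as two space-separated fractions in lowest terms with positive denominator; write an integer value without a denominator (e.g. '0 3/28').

23/116 1/4

C = [5/29, 13/29, 20/29, 1]
j=0 picked index 1: u0 ∈ [5/29, 13/29)
j=1 picked index 2: u0 ∈ [23/116, 51/116)
j=2 picked index 3: u0 ∈ [11/58, 1/2)
j=3 picked index 3: u0 ∈ [-7/116, 1/4)
intersection: [23/116, 1/4)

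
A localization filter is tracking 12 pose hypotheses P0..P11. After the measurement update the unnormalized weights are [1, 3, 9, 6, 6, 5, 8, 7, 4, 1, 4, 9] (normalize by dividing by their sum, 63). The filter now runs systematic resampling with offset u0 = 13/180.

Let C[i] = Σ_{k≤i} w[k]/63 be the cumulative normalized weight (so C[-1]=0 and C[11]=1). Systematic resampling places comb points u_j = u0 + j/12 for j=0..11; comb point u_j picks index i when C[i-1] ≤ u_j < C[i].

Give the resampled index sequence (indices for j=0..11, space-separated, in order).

C = [1/63, 4/63, 13/63, 19/63, 25/63, 10/21, 38/63, 5/7, 7/9, 50/63, 6/7, 1]
j=0: u_0=13/180 ∈ [4/63, 13/63) → index 2
j=1: u_1=7/45 ∈ [4/63, 13/63) → index 2
j=2: u_2=43/180 ∈ [13/63, 19/63) → index 3
j=3: u_3=29/90 ∈ [19/63, 25/63) → index 4
j=4: u_4=73/180 ∈ [25/63, 10/21) → index 5
j=5: u_5=22/45 ∈ [10/21, 38/63) → index 6
j=6: u_6=103/180 ∈ [10/21, 38/63) → index 6
j=7: u_7=59/90 ∈ [38/63, 5/7) → index 7
j=8: u_8=133/180 ∈ [5/7, 7/9) → index 8
j=9: u_9=37/45 ∈ [50/63, 6/7) → index 10
j=10: u_10=163/180 ∈ [6/7, 1) → index 11
j=11: u_11=89/90 ∈ [6/7, 1) → index 11

2 2 3 4 5 6 6 7 8 10 11 11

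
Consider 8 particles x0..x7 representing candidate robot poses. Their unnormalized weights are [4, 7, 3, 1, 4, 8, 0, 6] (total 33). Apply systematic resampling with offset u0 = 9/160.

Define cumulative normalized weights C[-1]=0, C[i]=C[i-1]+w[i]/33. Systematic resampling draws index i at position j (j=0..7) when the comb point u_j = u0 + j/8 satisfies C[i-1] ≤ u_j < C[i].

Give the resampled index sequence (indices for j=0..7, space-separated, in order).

C = [4/33, 1/3, 14/33, 5/11, 19/33, 9/11, 9/11, 1]
j=0: u_0=9/160 ∈ [0, 4/33) → index 0
j=1: u_1=29/160 ∈ [4/33, 1/3) → index 1
j=2: u_2=49/160 ∈ [4/33, 1/3) → index 1
j=3: u_3=69/160 ∈ [14/33, 5/11) → index 3
j=4: u_4=89/160 ∈ [5/11, 19/33) → index 4
j=5: u_5=109/160 ∈ [19/33, 9/11) → index 5
j=6: u_6=129/160 ∈ [19/33, 9/11) → index 5
j=7: u_7=149/160 ∈ [9/11, 1) → index 7

0 1 1 3 4 5 5 7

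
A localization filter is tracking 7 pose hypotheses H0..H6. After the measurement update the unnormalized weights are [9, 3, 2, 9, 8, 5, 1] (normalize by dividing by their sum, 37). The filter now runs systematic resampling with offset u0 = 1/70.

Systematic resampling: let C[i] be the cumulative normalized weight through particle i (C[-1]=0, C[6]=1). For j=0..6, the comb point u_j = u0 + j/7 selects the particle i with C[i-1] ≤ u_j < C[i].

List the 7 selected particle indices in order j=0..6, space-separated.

C = [9/37, 12/37, 14/37, 23/37, 31/37, 36/37, 1]
j=0: u_0=1/70 ∈ [0, 9/37) → index 0
j=1: u_1=11/70 ∈ [0, 9/37) → index 0
j=2: u_2=3/10 ∈ [9/37, 12/37) → index 1
j=3: u_3=31/70 ∈ [14/37, 23/37) → index 3
j=4: u_4=41/70 ∈ [14/37, 23/37) → index 3
j=5: u_5=51/70 ∈ [23/37, 31/37) → index 4
j=6: u_6=61/70 ∈ [31/37, 36/37) → index 5

0 0 1 3 3 4 5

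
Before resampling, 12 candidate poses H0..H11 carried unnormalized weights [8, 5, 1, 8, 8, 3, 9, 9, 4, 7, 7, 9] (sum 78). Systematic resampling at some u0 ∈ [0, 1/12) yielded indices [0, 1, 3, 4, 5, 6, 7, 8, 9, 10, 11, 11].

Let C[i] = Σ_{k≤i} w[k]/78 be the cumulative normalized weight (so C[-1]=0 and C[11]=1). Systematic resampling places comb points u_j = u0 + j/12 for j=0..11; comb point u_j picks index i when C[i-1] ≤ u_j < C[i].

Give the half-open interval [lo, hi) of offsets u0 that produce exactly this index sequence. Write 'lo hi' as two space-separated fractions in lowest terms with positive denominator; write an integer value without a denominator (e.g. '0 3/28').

C = [4/39, 1/6, 7/39, 11/39, 5/13, 11/26, 7/13, 17/26, 55/78, 31/39, 23/26, 1]
j=0 picked index 0: u0 ∈ [0, 4/39)
j=1 picked index 1: u0 ∈ [1/52, 1/12)
j=2 picked index 3: u0 ∈ [1/78, 3/26)
j=3 picked index 4: u0 ∈ [5/156, 7/52)
j=4 picked index 5: u0 ∈ [2/39, 7/78)
j=5 picked index 6: u0 ∈ [1/156, 19/156)
j=6 picked index 7: u0 ∈ [1/26, 2/13)
j=7 picked index 8: u0 ∈ [11/156, 19/156)
j=8 picked index 9: u0 ∈ [1/26, 5/39)
j=9 picked index 10: u0 ∈ [7/156, 7/52)
j=10 picked index 11: u0 ∈ [2/39, 1/6)
j=11 picked index 11: u0 ∈ [-5/156, 1/12)
intersection: [11/156, 1/12)

11/156 1/12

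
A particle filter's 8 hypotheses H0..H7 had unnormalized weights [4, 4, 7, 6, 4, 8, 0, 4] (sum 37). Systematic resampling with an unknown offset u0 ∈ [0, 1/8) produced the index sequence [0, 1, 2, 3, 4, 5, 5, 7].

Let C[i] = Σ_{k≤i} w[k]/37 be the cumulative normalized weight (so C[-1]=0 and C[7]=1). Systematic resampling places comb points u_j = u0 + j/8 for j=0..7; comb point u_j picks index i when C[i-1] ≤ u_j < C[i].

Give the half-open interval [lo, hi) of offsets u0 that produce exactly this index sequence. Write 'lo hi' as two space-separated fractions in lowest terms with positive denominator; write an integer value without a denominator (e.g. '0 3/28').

C = [4/37, 8/37, 15/37, 21/37, 25/37, 33/37, 33/37, 1]
j=0 picked index 0: u0 ∈ [0, 4/37)
j=1 picked index 1: u0 ∈ [-5/296, 27/296)
j=2 picked index 2: u0 ∈ [-5/148, 23/148)
j=3 picked index 3: u0 ∈ [9/296, 57/296)
j=4 picked index 4: u0 ∈ [5/74, 13/74)
j=5 picked index 5: u0 ∈ [15/296, 79/296)
j=6 picked index 5: u0 ∈ [-11/148, 21/148)
j=7 picked index 7: u0 ∈ [5/296, 1/8)
intersection: [5/74, 27/296)

5/74 27/296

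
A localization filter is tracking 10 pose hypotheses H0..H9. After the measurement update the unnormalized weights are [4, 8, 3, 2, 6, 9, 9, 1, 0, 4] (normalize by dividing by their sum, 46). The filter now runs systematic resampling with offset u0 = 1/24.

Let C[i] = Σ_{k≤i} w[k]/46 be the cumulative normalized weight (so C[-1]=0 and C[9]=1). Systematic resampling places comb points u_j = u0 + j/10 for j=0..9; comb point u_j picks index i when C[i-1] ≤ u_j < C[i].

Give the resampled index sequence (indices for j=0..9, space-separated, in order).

C = [2/23, 6/23, 15/46, 17/46, 1/2, 16/23, 41/46, 21/23, 21/23, 1]
j=0: u_0=1/24 ∈ [0, 2/23) → index 0
j=1: u_1=17/120 ∈ [2/23, 6/23) → index 1
j=2: u_2=29/120 ∈ [2/23, 6/23) → index 1
j=3: u_3=41/120 ∈ [15/46, 17/46) → index 3
j=4: u_4=53/120 ∈ [17/46, 1/2) → index 4
j=5: u_5=13/24 ∈ [1/2, 16/23) → index 5
j=6: u_6=77/120 ∈ [1/2, 16/23) → index 5
j=7: u_7=89/120 ∈ [16/23, 41/46) → index 6
j=8: u_8=101/120 ∈ [16/23, 41/46) → index 6
j=9: u_9=113/120 ∈ [21/23, 1) → index 9

0 1 1 3 4 5 5 6 6 9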